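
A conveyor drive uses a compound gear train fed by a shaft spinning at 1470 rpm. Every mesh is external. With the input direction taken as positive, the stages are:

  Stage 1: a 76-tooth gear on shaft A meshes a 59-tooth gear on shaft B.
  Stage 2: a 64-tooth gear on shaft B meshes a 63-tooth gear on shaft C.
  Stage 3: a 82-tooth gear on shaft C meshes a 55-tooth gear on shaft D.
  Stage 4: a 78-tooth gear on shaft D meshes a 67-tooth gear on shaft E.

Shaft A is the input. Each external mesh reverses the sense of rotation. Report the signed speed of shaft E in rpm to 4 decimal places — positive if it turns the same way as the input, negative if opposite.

+3338.7915 rpm (same as input, |ω| = 3338.7915 rpm)

Stage 1 [76T→59T]: ω = 1470.0000×76/59 = 1893.5593 rpm, dir flips to −; running = −1893.5593
Stage 2 [64T→63T]: ω = 1893.5593×64/63 = 1923.6158 rpm, dir flips to +; running = +1923.6158
Stage 3 [82T→55T]: ω = 1923.6158×82/55 = 2867.9363 rpm, dir flips to −; running = −2867.9363
Stage 4 [78T→67T]: ω = 2867.9363×78/67 = 3338.7915 rpm, dir flips to +; running = +3338.7915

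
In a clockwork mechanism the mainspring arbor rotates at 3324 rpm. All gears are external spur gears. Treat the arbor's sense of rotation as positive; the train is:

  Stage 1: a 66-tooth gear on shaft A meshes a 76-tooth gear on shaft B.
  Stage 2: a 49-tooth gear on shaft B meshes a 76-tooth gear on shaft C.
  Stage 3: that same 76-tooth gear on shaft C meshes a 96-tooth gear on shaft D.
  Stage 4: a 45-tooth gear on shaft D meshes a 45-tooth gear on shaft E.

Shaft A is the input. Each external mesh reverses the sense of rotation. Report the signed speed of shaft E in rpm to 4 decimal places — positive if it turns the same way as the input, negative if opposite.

Stage 1 [66T→76T]: ω = 3324.0000×66/76 = 2886.6316 rpm, dir flips to −; running = −2886.6316
Stage 2 [49T→76T]: ω = 2886.6316×49/76 = 1861.1177 rpm, dir flips to +; running = +1861.1177
Stage 3 [76T→96T]: ω = 1861.1177×76/96 = 1473.3849 rpm, dir flips to −; running = −1473.3849
Stage 4 [45T→45T]: ω = 1473.3849×45/45 = 1473.3849 rpm, dir flips to +; running = +1473.3849

+1473.3849 rpm (same as input, |ω| = 1473.3849 rpm)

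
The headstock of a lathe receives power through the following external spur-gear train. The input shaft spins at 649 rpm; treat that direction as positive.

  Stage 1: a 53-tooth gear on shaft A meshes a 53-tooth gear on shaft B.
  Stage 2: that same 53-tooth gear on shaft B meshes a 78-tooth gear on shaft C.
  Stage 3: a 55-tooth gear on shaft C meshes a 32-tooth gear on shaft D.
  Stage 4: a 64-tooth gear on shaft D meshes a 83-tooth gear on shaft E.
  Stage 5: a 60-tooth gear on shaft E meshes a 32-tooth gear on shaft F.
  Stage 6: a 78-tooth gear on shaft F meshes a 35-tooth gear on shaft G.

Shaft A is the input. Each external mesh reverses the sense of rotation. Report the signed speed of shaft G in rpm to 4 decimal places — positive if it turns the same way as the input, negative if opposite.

+2442.1278 rpm (same as input, |ω| = 2442.1278 rpm)

Stage 1 [53T→53T]: ω = 649.0000×53/53 = 649.0000 rpm, dir flips to −; running = −649.0000
Stage 2 [53T→78T]: ω = 649.0000×53/78 = 440.9872 rpm, dir flips to +; running = +440.9872
Stage 3 [55T→32T]: ω = 440.9872×55/32 = 757.9467 rpm, dir flips to −; running = −757.9467
Stage 4 [64T→83T]: ω = 757.9467×64/83 = 584.4408 rpm, dir flips to +; running = +584.4408
Stage 5 [60T→32T]: ω = 584.4408×60/32 = 1095.8266 rpm, dir flips to −; running = −1095.8266
Stage 6 [78T→35T]: ω = 1095.8266×78/35 = 2442.1278 rpm, dir flips to +; running = +2442.1278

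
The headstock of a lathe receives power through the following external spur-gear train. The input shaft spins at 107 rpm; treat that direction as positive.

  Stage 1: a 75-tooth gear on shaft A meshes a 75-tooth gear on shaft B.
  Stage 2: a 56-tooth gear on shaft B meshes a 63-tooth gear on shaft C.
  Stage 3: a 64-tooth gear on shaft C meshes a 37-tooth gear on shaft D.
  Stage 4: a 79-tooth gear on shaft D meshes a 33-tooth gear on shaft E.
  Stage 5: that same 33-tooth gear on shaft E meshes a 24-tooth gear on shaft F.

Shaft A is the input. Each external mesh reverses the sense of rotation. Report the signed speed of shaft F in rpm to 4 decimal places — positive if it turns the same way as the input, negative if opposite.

-541.5335 rpm (opposite to input, |ω| = 541.5335 rpm)

Stage 1 [75T→75T]: ω = 107.0000×75/75 = 107.0000 rpm, dir flips to −; running = −107.0000
Stage 2 [56T→63T]: ω = 107.0000×56/63 = 95.1111 rpm, dir flips to +; running = +95.1111
Stage 3 [64T→37T]: ω = 95.1111×64/37 = 164.5165 rpm, dir flips to −; running = −164.5165
Stage 4 [79T→33T]: ω = 164.5165×79/33 = 393.8426 rpm, dir flips to +; running = +393.8426
Stage 5 [33T→24T]: ω = 393.8426×33/24 = 541.5335 rpm, dir flips to −; running = −541.5335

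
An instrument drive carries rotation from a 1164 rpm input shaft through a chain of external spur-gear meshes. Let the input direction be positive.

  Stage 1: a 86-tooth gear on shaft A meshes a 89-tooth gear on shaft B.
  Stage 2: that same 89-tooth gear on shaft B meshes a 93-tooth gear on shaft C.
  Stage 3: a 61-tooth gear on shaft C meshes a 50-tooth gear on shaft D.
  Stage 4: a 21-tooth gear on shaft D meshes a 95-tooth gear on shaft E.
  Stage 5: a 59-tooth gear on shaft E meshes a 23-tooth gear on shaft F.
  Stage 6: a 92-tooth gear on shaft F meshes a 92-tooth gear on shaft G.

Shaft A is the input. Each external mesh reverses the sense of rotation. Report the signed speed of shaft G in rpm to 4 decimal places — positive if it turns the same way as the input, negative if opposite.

Stage 1 [86T→89T]: ω = 1164.0000×86/89 = 1124.7640 rpm, dir flips to −; running = −1124.7640
Stage 2 [89T→93T]: ω = 1124.7640×89/93 = 1076.3871 rpm, dir flips to +; running = +1076.3871
Stage 3 [61T→50T]: ω = 1076.3871×61/50 = 1313.1923 rpm, dir flips to −; running = −1313.1923
Stage 4 [21T→95T]: ω = 1313.1923×21/95 = 290.2846 rpm, dir flips to +; running = +290.2846
Stage 5 [59T→23T]: ω = 290.2846×59/23 = 744.6431 rpm, dir flips to −; running = −744.6431
Stage 6 [92T→92T]: ω = 744.6431×92/92 = 744.6431 rpm, dir flips to +; running = +744.6431

+744.6431 rpm (same as input, |ω| = 744.6431 rpm)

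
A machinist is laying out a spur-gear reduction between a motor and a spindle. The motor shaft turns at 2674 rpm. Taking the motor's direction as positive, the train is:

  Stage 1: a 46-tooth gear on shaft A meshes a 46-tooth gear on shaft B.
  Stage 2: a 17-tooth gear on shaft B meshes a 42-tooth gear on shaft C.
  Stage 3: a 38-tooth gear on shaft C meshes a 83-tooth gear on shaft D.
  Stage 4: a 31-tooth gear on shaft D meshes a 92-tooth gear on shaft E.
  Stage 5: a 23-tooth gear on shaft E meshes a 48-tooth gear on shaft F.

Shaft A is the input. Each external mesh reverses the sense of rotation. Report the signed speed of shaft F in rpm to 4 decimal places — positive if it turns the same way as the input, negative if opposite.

Stage 1 [46T→46T]: ω = 2674.0000×46/46 = 2674.0000 rpm, dir flips to −; running = −2674.0000
Stage 2 [17T→42T]: ω = 2674.0000×17/42 = 1082.3333 rpm, dir flips to +; running = +1082.3333
Stage 3 [38T→83T]: ω = 1082.3333×38/83 = 495.5261 rpm, dir flips to −; running = −495.5261
Stage 4 [31T→92T]: ω = 495.5261×31/92 = 166.9708 rpm, dir flips to +; running = +166.9708
Stage 5 [23T→48T]: ω = 166.9708×23/48 = 80.0068 rpm, dir flips to −; running = −80.0068

-80.0068 rpm (opposite to input, |ω| = 80.0068 rpm)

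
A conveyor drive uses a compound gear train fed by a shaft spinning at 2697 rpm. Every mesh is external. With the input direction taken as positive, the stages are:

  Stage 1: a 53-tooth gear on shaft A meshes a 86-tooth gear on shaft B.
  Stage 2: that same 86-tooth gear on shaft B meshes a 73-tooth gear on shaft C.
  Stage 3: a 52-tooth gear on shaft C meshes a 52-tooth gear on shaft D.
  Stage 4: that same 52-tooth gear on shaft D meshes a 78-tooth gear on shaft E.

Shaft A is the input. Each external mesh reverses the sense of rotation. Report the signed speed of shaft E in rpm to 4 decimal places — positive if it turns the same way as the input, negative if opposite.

+1305.3973 rpm (same as input, |ω| = 1305.3973 rpm)

Stage 1 [53T→86T]: ω = 2697.0000×53/86 = 1662.1047 rpm, dir flips to −; running = −1662.1047
Stage 2 [86T→73T]: ω = 1662.1047×86/73 = 1958.0959 rpm, dir flips to +; running = +1958.0959
Stage 3 [52T→52T]: ω = 1958.0959×52/52 = 1958.0959 rpm, dir flips to −; running = −1958.0959
Stage 4 [52T→78T]: ω = 1958.0959×52/78 = 1305.3973 rpm, dir flips to +; running = +1305.3973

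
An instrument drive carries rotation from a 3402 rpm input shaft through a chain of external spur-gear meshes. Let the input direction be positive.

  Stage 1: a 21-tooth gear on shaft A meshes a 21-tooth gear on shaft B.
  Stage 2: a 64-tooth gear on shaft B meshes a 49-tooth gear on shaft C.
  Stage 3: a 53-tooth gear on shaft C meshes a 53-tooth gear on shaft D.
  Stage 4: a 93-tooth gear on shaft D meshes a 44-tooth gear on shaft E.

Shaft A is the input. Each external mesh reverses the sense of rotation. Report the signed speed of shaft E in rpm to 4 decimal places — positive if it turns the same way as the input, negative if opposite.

+9391.7922 rpm (same as input, |ω| = 9391.7922 rpm)

Stage 1 [21T→21T]: ω = 3402.0000×21/21 = 3402.0000 rpm, dir flips to −; running = −3402.0000
Stage 2 [64T→49T]: ω = 3402.0000×64/49 = 4443.4286 rpm, dir flips to +; running = +4443.4286
Stage 3 [53T→53T]: ω = 4443.4286×53/53 = 4443.4286 rpm, dir flips to −; running = −4443.4286
Stage 4 [93T→44T]: ω = 4443.4286×93/44 = 9391.7922 rpm, dir flips to +; running = +9391.7922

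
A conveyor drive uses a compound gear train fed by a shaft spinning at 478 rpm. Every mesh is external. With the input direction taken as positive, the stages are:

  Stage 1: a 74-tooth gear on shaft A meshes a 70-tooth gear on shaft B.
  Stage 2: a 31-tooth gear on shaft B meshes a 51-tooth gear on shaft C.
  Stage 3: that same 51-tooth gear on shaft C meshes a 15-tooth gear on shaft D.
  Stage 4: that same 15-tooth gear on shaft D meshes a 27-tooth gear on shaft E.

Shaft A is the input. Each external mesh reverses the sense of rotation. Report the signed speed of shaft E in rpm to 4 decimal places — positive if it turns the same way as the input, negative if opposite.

Stage 1 [74T→70T]: ω = 478.0000×74/70 = 505.3143 rpm, dir flips to −; running = −505.3143
Stage 2 [31T→51T]: ω = 505.3143×31/51 = 307.1518 rpm, dir flips to +; running = +307.1518
Stage 3 [51T→15T]: ω = 307.1518×51/15 = 1044.3162 rpm, dir flips to −; running = −1044.3162
Stage 4 [15T→27T]: ω = 1044.3162×15/27 = 580.1757 rpm, dir flips to +; running = +580.1757

+580.1757 rpm (same as input, |ω| = 580.1757 rpm)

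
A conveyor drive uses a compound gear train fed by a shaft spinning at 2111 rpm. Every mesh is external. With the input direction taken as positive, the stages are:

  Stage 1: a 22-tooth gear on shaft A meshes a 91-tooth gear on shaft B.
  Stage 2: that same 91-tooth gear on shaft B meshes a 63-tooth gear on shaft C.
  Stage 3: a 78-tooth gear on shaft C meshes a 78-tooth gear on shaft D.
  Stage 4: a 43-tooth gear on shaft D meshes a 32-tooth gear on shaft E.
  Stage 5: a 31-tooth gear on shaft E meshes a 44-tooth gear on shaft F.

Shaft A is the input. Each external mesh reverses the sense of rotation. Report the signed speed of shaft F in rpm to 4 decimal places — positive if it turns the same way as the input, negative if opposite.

Stage 1 [22T→91T]: ω = 2111.0000×22/91 = 510.3516 rpm, dir flips to −; running = −510.3516
Stage 2 [91T→63T]: ω = 510.3516×91/63 = 737.1746 rpm, dir flips to +; running = +737.1746
Stage 3 [78T→78T]: ω = 737.1746×78/78 = 737.1746 rpm, dir flips to −; running = −737.1746
Stage 4 [43T→32T]: ω = 737.1746×43/32 = 990.5784 rpm, dir flips to +; running = +990.5784
Stage 5 [31T→44T]: ω = 990.5784×31/44 = 697.9075 rpm, dir flips to −; running = −697.9075

-697.9075 rpm (opposite to input, |ω| = 697.9075 rpm)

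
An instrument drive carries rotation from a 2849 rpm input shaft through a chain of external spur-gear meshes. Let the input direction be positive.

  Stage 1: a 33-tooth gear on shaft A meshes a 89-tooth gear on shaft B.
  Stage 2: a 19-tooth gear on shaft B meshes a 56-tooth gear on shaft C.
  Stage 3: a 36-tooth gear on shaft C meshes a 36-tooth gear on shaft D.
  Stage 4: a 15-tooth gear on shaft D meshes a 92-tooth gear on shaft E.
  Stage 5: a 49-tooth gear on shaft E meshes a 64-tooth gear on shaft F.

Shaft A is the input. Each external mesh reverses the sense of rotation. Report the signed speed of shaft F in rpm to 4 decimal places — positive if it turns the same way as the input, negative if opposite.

Stage 1 [33T→89T]: ω = 2849.0000×33/89 = 1056.3708 rpm, dir flips to −; running = −1056.3708
Stage 2 [19T→56T]: ω = 1056.3708×19/56 = 358.4115 rpm, dir flips to +; running = +358.4115
Stage 3 [36T→36T]: ω = 358.4115×36/36 = 358.4115 rpm, dir flips to −; running = −358.4115
Stage 4 [15T→92T]: ω = 358.4115×15/92 = 58.4367 rpm, dir flips to +; running = +58.4367
Stage 5 [49T→64T]: ω = 58.4367×49/64 = 44.7406 rpm, dir flips to −; running = −44.7406

-44.7406 rpm (opposite to input, |ω| = 44.7406 rpm)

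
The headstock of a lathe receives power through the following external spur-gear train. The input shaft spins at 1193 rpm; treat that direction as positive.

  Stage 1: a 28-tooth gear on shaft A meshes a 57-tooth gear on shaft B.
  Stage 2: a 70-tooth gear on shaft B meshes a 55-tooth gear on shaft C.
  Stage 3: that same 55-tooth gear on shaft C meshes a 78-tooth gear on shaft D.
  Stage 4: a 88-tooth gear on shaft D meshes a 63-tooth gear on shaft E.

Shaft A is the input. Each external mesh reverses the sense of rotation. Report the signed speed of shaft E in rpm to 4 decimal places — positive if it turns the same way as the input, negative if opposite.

+734.6309 rpm (same as input, |ω| = 734.6309 rpm)

Stage 1 [28T→57T]: ω = 1193.0000×28/57 = 586.0351 rpm, dir flips to −; running = −586.0351
Stage 2 [70T→55T]: ω = 586.0351×70/55 = 745.8628 rpm, dir flips to +; running = +745.8628
Stage 3 [55T→78T]: ω = 745.8628×55/78 = 525.9289 rpm, dir flips to −; running = −525.9289
Stage 4 [88T→63T]: ω = 525.9289×88/63 = 734.6309 rpm, dir flips to +; running = +734.6309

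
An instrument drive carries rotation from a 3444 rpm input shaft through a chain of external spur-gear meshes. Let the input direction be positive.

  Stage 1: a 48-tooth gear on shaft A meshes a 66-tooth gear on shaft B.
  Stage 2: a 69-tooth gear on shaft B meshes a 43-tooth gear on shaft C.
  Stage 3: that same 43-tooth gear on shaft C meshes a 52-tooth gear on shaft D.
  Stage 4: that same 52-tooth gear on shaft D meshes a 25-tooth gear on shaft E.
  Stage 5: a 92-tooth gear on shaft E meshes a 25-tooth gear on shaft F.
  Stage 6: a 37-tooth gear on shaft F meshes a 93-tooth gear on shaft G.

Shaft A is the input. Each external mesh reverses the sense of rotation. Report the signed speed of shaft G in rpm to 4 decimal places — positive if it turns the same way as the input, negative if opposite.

+10121.2959 rpm (same as input, |ω| = 10121.2959 rpm)

Stage 1 [48T→66T]: ω = 3444.0000×48/66 = 2504.7273 rpm, dir flips to −; running = −2504.7273
Stage 2 [69T→43T]: ω = 2504.7273×69/43 = 4019.2135 rpm, dir flips to +; running = +4019.2135
Stage 3 [43T→52T]: ω = 4019.2135×43/52 = 3323.5804 rpm, dir flips to −; running = −3323.5804
Stage 4 [52T→25T]: ω = 3323.5804×52/25 = 6913.0473 rpm, dir flips to +; running = +6913.0473
Stage 5 [92T→25T]: ω = 6913.0473×92/25 = 25440.0140 rpm, dir flips to −; running = −25440.0140
Stage 6 [37T→93T]: ω = 25440.0140×37/93 = 10121.2959 rpm, dir flips to +; running = +10121.2959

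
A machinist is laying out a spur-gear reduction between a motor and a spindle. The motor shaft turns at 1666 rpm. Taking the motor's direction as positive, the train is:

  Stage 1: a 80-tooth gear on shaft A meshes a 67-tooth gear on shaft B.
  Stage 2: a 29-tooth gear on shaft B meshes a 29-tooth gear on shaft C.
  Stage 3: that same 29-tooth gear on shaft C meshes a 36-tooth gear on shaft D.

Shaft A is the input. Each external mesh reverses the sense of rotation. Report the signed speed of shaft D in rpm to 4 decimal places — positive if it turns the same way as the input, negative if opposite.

-1602.4544 rpm (opposite to input, |ω| = 1602.4544 rpm)

Stage 1 [80T→67T]: ω = 1666.0000×80/67 = 1989.2537 rpm, dir flips to −; running = −1989.2537
Stage 2 [29T→29T]: ω = 1989.2537×29/29 = 1989.2537 rpm, dir flips to +; running = +1989.2537
Stage 3 [29T→36T]: ω = 1989.2537×29/36 = 1602.4544 rpm, dir flips to −; running = −1602.4544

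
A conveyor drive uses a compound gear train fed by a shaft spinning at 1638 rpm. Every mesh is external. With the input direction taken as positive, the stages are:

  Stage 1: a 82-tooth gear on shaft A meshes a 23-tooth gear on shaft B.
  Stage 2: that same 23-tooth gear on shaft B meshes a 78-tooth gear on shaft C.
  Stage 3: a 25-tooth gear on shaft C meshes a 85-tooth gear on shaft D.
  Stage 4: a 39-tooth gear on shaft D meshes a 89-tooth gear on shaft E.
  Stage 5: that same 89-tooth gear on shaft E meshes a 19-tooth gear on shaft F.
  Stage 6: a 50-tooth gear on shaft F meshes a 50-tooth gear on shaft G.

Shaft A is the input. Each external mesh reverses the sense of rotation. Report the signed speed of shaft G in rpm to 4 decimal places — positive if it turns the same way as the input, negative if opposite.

+1039.5975 rpm (same as input, |ω| = 1039.5975 rpm)

Stage 1 [82T→23T]: ω = 1638.0000×82/23 = 5839.8261 rpm, dir flips to −; running = −5839.8261
Stage 2 [23T→78T]: ω = 5839.8261×23/78 = 1722.0000 rpm, dir flips to +; running = +1722.0000
Stage 3 [25T→85T]: ω = 1722.0000×25/85 = 506.4706 rpm, dir flips to −; running = −506.4706
Stage 4 [39T→89T]: ω = 506.4706×39/89 = 221.9365 rpm, dir flips to +; running = +221.9365
Stage 5 [89T→19T]: ω = 221.9365×89/19 = 1039.5975 rpm, dir flips to −; running = −1039.5975
Stage 6 [50T→50T]: ω = 1039.5975×50/50 = 1039.5975 rpm, dir flips to +; running = +1039.5975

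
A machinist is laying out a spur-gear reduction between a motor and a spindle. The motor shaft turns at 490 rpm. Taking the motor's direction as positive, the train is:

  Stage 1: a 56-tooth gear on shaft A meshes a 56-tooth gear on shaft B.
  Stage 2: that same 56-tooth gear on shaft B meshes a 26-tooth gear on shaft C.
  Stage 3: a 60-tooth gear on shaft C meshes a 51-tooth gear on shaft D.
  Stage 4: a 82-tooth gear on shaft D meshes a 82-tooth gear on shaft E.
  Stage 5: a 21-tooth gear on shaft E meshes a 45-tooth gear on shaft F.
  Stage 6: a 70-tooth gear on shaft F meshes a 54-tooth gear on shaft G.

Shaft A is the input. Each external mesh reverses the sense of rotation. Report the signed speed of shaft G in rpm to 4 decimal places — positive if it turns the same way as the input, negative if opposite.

Stage 1 [56T→56T]: ω = 490.0000×56/56 = 490.0000 rpm, dir flips to −; running = −490.0000
Stage 2 [56T→26T]: ω = 490.0000×56/26 = 1055.3846 rpm, dir flips to +; running = +1055.3846
Stage 3 [60T→51T]: ω = 1055.3846×60/51 = 1241.6290 rpm, dir flips to −; running = −1241.6290
Stage 4 [82T→82T]: ω = 1241.6290×82/82 = 1241.6290 rpm, dir flips to +; running = +1241.6290
Stage 5 [21T→45T]: ω = 1241.6290×21/45 = 579.4268 rpm, dir flips to −; running = −579.4268
Stage 6 [70T→54T]: ω = 579.4268×70/54 = 751.1089 rpm, dir flips to +; running = +751.1089

+751.1089 rpm (same as input, |ω| = 751.1089 rpm)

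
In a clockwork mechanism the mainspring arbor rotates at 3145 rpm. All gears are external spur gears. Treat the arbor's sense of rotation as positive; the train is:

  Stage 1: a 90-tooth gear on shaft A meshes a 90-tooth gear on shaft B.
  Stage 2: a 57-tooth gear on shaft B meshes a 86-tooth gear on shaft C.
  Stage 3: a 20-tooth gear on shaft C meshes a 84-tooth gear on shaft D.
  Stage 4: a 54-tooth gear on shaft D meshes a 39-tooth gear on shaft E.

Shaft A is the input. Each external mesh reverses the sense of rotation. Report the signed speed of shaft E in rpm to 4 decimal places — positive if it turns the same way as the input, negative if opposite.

+687.1901 rpm (same as input, |ω| = 687.1901 rpm)

Stage 1 [90T→90T]: ω = 3145.0000×90/90 = 3145.0000 rpm, dir flips to −; running = −3145.0000
Stage 2 [57T→86T]: ω = 3145.0000×57/86 = 2084.4767 rpm, dir flips to +; running = +2084.4767
Stage 3 [20T→84T]: ω = 2084.4767×20/84 = 496.3040 rpm, dir flips to −; running = −496.3040
Stage 4 [54T→39T]: ω = 496.3040×54/39 = 687.1901 rpm, dir flips to +; running = +687.1901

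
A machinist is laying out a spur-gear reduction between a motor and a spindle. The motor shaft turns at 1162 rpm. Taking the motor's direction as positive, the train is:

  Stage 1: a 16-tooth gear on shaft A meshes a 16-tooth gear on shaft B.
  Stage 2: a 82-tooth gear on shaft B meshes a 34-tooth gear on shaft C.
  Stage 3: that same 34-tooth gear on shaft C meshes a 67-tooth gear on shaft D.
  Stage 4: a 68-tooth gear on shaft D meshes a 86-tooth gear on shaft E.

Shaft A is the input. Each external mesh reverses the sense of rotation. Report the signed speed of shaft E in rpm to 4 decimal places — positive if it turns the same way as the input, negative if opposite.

Stage 1 [16T→16T]: ω = 1162.0000×16/16 = 1162.0000 rpm, dir flips to −; running = −1162.0000
Stage 2 [82T→34T]: ω = 1162.0000×82/34 = 2802.4706 rpm, dir flips to +; running = +2802.4706
Stage 3 [34T→67T]: ω = 2802.4706×34/67 = 1422.1493 rpm, dir flips to −; running = −1422.1493
Stage 4 [68T→86T]: ω = 1422.1493×68/86 = 1124.4901 rpm, dir flips to +; running = +1124.4901

+1124.4901 rpm (same as input, |ω| = 1124.4901 rpm)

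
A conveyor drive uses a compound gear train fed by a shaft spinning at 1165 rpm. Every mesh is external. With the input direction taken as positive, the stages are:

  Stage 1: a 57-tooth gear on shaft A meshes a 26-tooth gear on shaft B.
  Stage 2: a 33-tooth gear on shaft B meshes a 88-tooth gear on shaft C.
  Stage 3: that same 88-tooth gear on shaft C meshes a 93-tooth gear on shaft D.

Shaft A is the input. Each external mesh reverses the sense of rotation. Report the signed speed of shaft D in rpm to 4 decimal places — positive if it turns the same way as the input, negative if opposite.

Stage 1 [57T→26T]: ω = 1165.0000×57/26 = 2554.0385 rpm, dir flips to −; running = −2554.0385
Stage 2 [33T→88T]: ω = 2554.0385×33/88 = 957.7644 rpm, dir flips to +; running = +957.7644
Stage 3 [88T→93T]: ω = 957.7644×88/93 = 906.2717 rpm, dir flips to −; running = −906.2717

-906.2717 rpm (opposite to input, |ω| = 906.2717 rpm)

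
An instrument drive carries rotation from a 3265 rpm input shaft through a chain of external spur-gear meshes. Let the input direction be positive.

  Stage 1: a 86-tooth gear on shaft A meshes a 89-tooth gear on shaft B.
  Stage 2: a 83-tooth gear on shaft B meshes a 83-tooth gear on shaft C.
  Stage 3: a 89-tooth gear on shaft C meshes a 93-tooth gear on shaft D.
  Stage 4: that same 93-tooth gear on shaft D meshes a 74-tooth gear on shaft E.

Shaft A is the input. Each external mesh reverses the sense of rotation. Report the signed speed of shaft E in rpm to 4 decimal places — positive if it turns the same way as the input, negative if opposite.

+3794.4595 rpm (same as input, |ω| = 3794.4595 rpm)

Stage 1 [86T→89T]: ω = 3265.0000×86/89 = 3154.9438 rpm, dir flips to −; running = −3154.9438
Stage 2 [83T→83T]: ω = 3154.9438×83/83 = 3154.9438 rpm, dir flips to +; running = +3154.9438
Stage 3 [89T→93T]: ω = 3154.9438×89/93 = 3019.2473 rpm, dir flips to −; running = −3019.2473
Stage 4 [93T→74T]: ω = 3019.2473×93/74 = 3794.4595 rpm, dir flips to +; running = +3794.4595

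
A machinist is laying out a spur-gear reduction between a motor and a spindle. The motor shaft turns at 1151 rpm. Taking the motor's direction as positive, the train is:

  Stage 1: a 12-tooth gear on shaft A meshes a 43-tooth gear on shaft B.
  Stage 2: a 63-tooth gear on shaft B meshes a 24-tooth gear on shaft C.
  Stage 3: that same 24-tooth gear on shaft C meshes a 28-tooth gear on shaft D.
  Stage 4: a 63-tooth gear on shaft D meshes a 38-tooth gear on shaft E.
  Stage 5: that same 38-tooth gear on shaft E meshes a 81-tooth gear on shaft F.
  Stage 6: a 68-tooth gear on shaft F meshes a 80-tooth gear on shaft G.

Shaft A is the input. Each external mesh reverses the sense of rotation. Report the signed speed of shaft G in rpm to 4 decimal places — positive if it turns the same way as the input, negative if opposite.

+477.7988 rpm (same as input, |ω| = 477.7988 rpm)

Stage 1 [12T→43T]: ω = 1151.0000×12/43 = 321.2093 rpm, dir flips to −; running = −321.2093
Stage 2 [63T→24T]: ω = 321.2093×63/24 = 843.1744 rpm, dir flips to +; running = +843.1744
Stage 3 [24T→28T]: ω = 843.1744×24/28 = 722.7209 rpm, dir flips to −; running = −722.7209
Stage 4 [63T→38T]: ω = 722.7209×63/38 = 1198.1952 rpm, dir flips to +; running = +1198.1952
Stage 5 [38T→81T]: ω = 1198.1952×38/81 = 562.1163 rpm, dir flips to −; running = −562.1163
Stage 6 [68T→80T]: ω = 562.1163×68/80 = 477.7988 rpm, dir flips to +; running = +477.7988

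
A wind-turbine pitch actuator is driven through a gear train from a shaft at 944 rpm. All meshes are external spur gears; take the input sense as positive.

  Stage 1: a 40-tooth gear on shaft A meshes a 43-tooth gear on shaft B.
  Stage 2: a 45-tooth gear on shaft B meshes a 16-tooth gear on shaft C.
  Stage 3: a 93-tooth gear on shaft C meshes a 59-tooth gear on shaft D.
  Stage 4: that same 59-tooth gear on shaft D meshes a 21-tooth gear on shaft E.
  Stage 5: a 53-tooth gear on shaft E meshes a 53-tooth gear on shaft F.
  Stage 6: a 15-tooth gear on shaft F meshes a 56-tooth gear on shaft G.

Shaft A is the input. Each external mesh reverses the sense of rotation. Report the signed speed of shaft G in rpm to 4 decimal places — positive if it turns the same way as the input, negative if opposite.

Stage 1 [40T→43T]: ω = 944.0000×40/43 = 878.1395 rpm, dir flips to −; running = −878.1395
Stage 2 [45T→16T]: ω = 878.1395×45/16 = 2469.7674 rpm, dir flips to +; running = +2469.7674
Stage 3 [93T→59T]: ω = 2469.7674×93/59 = 3893.0233 rpm, dir flips to −; running = −3893.0233
Stage 4 [59T→21T]: ω = 3893.0233×59/21 = 10937.5415 rpm, dir flips to +; running = +10937.5415
Stage 5 [53T→53T]: ω = 10937.5415×53/53 = 10937.5415 rpm, dir flips to −; running = −10937.5415
Stage 6 [15T→56T]: ω = 10937.5415×15/56 = 2929.6986 rpm, dir flips to +; running = +2929.6986

+2929.6986 rpm (same as input, |ω| = 2929.6986 rpm)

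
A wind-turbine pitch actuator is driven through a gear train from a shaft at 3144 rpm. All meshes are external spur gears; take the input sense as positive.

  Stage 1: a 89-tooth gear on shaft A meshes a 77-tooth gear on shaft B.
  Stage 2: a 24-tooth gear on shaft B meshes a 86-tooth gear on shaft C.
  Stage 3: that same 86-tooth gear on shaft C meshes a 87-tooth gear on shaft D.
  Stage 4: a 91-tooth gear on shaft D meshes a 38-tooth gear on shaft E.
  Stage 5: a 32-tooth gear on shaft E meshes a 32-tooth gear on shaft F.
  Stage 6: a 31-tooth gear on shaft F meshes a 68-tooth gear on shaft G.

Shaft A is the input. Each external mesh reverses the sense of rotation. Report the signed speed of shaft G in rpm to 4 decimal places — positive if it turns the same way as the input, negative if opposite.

Stage 1 [89T→77T]: ω = 3144.0000×89/77 = 3633.9740 rpm, dir flips to −; running = −3633.9740
Stage 2 [24T→86T]: ω = 3633.9740×24/86 = 1014.1323 rpm, dir flips to +; running = +1014.1323
Stage 3 [86T→87T]: ω = 1014.1323×86/87 = 1002.4756 rpm, dir flips to −; running = −1002.4756
Stage 4 [91T→38T]: ω = 1002.4756×91/38 = 2400.6652 rpm, dir flips to +; running = +2400.6652
Stage 5 [32T→32T]: ω = 2400.6652×32/32 = 2400.6652 rpm, dir flips to −; running = −2400.6652
Stage 6 [31T→68T]: ω = 2400.6652×31/68 = 1094.4209 rpm, dir flips to +; running = +1094.4209

+1094.4209 rpm (same as input, |ω| = 1094.4209 rpm)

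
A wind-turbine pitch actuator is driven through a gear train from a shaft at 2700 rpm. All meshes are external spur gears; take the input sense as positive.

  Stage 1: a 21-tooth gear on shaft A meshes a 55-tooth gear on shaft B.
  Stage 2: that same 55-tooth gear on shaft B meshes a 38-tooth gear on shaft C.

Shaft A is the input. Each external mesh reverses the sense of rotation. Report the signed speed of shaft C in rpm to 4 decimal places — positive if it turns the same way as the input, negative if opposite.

+1492.1053 rpm (same as input, |ω| = 1492.1053 rpm)

Stage 1 [21T→55T]: ω = 2700.0000×21/55 = 1030.9091 rpm, dir flips to −; running = −1030.9091
Stage 2 [55T→38T]: ω = 1030.9091×55/38 = 1492.1053 rpm, dir flips to +; running = +1492.1053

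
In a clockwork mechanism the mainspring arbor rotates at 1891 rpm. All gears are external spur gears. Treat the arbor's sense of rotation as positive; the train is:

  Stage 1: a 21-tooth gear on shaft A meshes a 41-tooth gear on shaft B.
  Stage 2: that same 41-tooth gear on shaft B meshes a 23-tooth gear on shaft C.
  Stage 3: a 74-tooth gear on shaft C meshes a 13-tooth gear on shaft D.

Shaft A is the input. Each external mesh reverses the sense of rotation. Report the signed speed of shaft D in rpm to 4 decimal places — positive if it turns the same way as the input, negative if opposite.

-9828.1405 rpm (opposite to input, |ω| = 9828.1405 rpm)

Stage 1 [21T→41T]: ω = 1891.0000×21/41 = 968.5610 rpm, dir flips to −; running = −968.5610
Stage 2 [41T→23T]: ω = 968.5610×41/23 = 1726.5652 rpm, dir flips to +; running = +1726.5652
Stage 3 [74T→13T]: ω = 1726.5652×74/13 = 9828.1405 rpm, dir flips to −; running = −9828.1405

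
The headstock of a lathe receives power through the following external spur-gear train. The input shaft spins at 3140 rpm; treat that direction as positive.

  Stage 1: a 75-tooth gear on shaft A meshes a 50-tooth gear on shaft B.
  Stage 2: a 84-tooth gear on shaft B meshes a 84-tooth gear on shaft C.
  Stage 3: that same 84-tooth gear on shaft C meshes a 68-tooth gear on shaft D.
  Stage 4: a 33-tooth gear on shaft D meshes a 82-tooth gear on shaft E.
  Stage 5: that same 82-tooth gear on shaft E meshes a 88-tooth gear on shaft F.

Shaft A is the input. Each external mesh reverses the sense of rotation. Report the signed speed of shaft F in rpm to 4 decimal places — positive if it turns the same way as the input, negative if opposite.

-2181.8382 rpm (opposite to input, |ω| = 2181.8382 rpm)

Stage 1 [75T→50T]: ω = 3140.0000×75/50 = 4710.0000 rpm, dir flips to −; running = −4710.0000
Stage 2 [84T→84T]: ω = 4710.0000×84/84 = 4710.0000 rpm, dir flips to +; running = +4710.0000
Stage 3 [84T→68T]: ω = 4710.0000×84/68 = 5818.2353 rpm, dir flips to −; running = −5818.2353
Stage 4 [33T→82T]: ω = 5818.2353×33/82 = 2341.4849 rpm, dir flips to +; running = +2341.4849
Stage 5 [82T→88T]: ω = 2341.4849×82/88 = 2181.8382 rpm, dir flips to −; running = −2181.8382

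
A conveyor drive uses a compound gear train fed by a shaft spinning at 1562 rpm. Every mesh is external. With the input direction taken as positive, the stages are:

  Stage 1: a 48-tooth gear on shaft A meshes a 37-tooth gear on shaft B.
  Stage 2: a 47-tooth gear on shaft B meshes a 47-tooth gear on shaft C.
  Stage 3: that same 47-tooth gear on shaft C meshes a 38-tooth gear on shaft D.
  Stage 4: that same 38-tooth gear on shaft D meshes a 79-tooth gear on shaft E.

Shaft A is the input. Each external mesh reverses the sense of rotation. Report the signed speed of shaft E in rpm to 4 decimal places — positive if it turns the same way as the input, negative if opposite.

Stage 1 [48T→37T]: ω = 1562.0000×48/37 = 2026.3784 rpm, dir flips to −; running = −2026.3784
Stage 2 [47T→47T]: ω = 2026.3784×47/47 = 2026.3784 rpm, dir flips to +; running = +2026.3784
Stage 3 [47T→38T]: ω = 2026.3784×47/38 = 2506.3101 rpm, dir flips to −; running = −2506.3101
Stage 4 [38T→79T]: ω = 2506.3101×38/79 = 1205.5669 rpm, dir flips to +; running = +1205.5669

+1205.5669 rpm (same as input, |ω| = 1205.5669 rpm)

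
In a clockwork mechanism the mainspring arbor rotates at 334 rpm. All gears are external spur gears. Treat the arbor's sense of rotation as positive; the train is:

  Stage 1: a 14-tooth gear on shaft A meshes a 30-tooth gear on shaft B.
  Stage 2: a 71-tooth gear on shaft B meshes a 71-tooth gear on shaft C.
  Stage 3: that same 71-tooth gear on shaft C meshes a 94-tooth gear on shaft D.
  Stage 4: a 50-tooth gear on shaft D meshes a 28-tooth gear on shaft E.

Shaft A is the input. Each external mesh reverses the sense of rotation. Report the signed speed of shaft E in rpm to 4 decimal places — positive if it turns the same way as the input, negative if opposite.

+210.2305 rpm (same as input, |ω| = 210.2305 rpm)

Stage 1 [14T→30T]: ω = 334.0000×14/30 = 155.8667 rpm, dir flips to −; running = −155.8667
Stage 2 [71T→71T]: ω = 155.8667×71/71 = 155.8667 rpm, dir flips to +; running = +155.8667
Stage 3 [71T→94T]: ω = 155.8667×71/94 = 117.7291 rpm, dir flips to −; running = −117.7291
Stage 4 [50T→28T]: ω = 117.7291×50/28 = 210.2305 rpm, dir flips to +; running = +210.2305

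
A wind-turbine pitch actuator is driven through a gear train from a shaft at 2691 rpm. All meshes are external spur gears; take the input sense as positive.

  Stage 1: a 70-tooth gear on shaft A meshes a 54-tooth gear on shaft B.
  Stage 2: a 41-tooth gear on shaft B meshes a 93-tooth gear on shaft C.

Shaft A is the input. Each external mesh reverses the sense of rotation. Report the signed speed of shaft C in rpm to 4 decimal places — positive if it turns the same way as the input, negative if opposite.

+1537.8674 rpm (same as input, |ω| = 1537.8674 rpm)

Stage 1 [70T→54T]: ω = 2691.0000×70/54 = 3488.3333 rpm, dir flips to −; running = −3488.3333
Stage 2 [41T→93T]: ω = 3488.3333×41/93 = 1537.8674 rpm, dir flips to +; running = +1537.8674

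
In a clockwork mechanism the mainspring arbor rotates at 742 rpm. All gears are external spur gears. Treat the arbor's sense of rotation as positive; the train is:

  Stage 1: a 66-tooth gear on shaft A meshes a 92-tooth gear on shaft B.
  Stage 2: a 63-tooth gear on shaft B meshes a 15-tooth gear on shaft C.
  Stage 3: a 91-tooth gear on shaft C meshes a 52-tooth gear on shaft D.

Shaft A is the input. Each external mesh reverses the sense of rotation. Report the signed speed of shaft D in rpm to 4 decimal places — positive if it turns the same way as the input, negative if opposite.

-3912.4370 rpm (opposite to input, |ω| = 3912.4370 rpm)

Stage 1 [66T→92T]: ω = 742.0000×66/92 = 532.3043 rpm, dir flips to −; running = −532.3043
Stage 2 [63T→15T]: ω = 532.3043×63/15 = 2235.6783 rpm, dir flips to +; running = +2235.6783
Stage 3 [91T→52T]: ω = 2235.6783×91/52 = 3912.4370 rpm, dir flips to −; running = −3912.4370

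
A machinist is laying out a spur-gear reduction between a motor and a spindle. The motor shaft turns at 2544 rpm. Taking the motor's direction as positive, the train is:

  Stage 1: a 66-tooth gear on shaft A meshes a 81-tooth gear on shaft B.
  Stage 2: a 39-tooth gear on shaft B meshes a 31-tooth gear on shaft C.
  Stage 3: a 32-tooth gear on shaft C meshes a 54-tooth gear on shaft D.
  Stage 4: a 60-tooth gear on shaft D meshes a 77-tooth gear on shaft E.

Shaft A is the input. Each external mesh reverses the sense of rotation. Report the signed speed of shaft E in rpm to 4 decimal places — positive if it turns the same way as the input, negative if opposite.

+1204.1918 rpm (same as input, |ω| = 1204.1918 rpm)

Stage 1 [66T→81T]: ω = 2544.0000×66/81 = 2072.8889 rpm, dir flips to −; running = −2072.8889
Stage 2 [39T→31T]: ω = 2072.8889×39/31 = 2607.8280 rpm, dir flips to +; running = +2607.8280
Stage 3 [32T→54T]: ω = 2607.8280×32/54 = 1545.3795 rpm, dir flips to −; running = −1545.3795
Stage 4 [60T→77T]: ω = 1545.3795×60/77 = 1204.1918 rpm, dir flips to +; running = +1204.1918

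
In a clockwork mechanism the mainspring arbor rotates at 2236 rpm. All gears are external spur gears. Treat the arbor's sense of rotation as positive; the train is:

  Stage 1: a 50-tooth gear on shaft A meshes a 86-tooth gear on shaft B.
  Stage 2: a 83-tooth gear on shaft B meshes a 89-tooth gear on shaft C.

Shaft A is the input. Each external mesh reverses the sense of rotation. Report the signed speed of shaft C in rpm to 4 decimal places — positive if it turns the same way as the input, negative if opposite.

+1212.3596 rpm (same as input, |ω| = 1212.3596 rpm)

Stage 1 [50T→86T]: ω = 2236.0000×50/86 = 1300.0000 rpm, dir flips to −; running = −1300.0000
Stage 2 [83T→89T]: ω = 1300.0000×83/89 = 1212.3596 rpm, dir flips to +; running = +1212.3596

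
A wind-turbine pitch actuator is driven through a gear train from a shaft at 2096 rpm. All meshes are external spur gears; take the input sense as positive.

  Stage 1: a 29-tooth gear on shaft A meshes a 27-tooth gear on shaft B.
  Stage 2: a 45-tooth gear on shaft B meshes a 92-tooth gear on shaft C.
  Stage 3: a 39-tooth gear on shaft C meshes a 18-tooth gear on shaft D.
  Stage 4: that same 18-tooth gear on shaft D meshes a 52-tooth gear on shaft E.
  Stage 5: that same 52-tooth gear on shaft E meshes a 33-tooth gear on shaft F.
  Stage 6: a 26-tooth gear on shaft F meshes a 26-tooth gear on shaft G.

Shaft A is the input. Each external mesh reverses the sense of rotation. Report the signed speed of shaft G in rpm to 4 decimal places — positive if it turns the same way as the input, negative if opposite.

Stage 1 [29T→27T]: ω = 2096.0000×29/27 = 2251.2593 rpm, dir flips to −; running = −2251.2593
Stage 2 [45T→92T]: ω = 2251.2593×45/92 = 1101.1594 rpm, dir flips to +; running = +1101.1594
Stage 3 [39T→18T]: ω = 1101.1594×39/18 = 2385.8454 rpm, dir flips to −; running = −2385.8454
Stage 4 [18T→52T]: ω = 2385.8454×18/52 = 825.8696 rpm, dir flips to +; running = +825.8696
Stage 5 [52T→33T]: ω = 825.8696×52/33 = 1301.3702 rpm, dir flips to −; running = −1301.3702
Stage 6 [26T→26T]: ω = 1301.3702×26/26 = 1301.3702 rpm, dir flips to +; running = +1301.3702

+1301.3702 rpm (same as input, |ω| = 1301.3702 rpm)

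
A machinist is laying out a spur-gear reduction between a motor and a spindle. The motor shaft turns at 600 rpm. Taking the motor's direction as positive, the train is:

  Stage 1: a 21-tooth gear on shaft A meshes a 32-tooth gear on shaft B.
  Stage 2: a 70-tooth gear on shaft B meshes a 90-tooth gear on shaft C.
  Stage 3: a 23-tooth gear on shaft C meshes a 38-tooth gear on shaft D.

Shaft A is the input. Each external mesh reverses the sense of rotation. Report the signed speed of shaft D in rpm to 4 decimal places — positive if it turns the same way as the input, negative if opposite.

Stage 1 [21T→32T]: ω = 600.0000×21/32 = 393.7500 rpm, dir flips to −; running = −393.7500
Stage 2 [70T→90T]: ω = 393.7500×70/90 = 306.2500 rpm, dir flips to +; running = +306.2500
Stage 3 [23T→38T]: ω = 306.2500×23/38 = 185.3618 rpm, dir flips to −; running = −185.3618

-185.3618 rpm (opposite to input, |ω| = 185.3618 rpm)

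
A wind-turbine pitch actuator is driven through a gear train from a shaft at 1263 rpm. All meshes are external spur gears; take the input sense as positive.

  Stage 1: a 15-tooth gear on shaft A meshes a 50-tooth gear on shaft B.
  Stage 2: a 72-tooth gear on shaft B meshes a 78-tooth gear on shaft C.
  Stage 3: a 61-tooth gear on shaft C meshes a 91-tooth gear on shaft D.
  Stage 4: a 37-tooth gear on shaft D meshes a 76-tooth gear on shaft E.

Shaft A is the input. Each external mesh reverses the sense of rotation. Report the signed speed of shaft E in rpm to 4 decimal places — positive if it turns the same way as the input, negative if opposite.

Stage 1 [15T→50T]: ω = 1263.0000×15/50 = 378.9000 rpm, dir flips to −; running = −378.9000
Stage 2 [72T→78T]: ω = 378.9000×72/78 = 349.7538 rpm, dir flips to +; running = +349.7538
Stage 3 [61T→91T]: ω = 349.7538×61/91 = 234.4504 rpm, dir flips to −; running = −234.4504
Stage 4 [37T→76T]: ω = 234.4504×37/76 = 114.1403 rpm, dir flips to +; running = +114.1403

+114.1403 rpm (same as input, |ω| = 114.1403 rpm)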